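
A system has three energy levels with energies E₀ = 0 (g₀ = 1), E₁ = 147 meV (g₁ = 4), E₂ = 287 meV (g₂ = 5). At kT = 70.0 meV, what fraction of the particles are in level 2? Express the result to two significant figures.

0.053

Eᵢ/kT = 0, 2.100, 4.100.
Z = Σ gᵢe^(−Eᵢ/kT) = 1·e^(−0) + 4·e^(−2.100) + 5·e^(−4.100) = 1.000 + 0.4898 + 0.08286 = 1.573.
P₂ = g₂ e^(−E₂/kT) / Z = 0.08286/1.573 = 0.053.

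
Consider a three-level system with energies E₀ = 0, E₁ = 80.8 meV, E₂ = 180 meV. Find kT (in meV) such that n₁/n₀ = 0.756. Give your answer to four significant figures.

288.9 meV

n₁/n₀ = exp[−(E₁−E₀)/kT] = 0.756.
⇒ (E₁−E₀)/kT = ln(1/0.756) = ln(1.32275) = 0.279713.
kT = 80.8 meV / 0.279713 = 288.9 meV.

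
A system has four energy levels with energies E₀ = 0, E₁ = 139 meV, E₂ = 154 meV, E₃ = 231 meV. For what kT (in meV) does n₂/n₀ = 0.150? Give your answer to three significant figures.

n₂/n₀ = exp[−(E₂−E₀)/kT] = 0.150.
⇒ (E₂−E₀)/kT = ln(1/0.150) = ln(6.6667) = 1.8971.
kT = 154 meV / 1.8971 = 81.2 meV.

81.2 meV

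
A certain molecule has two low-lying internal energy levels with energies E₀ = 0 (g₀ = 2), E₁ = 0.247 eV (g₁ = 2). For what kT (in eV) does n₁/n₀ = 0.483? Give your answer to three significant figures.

0.339 eV

n₁/n₀ = (g₁/g₀) exp[−(E₁−E₀)/kT] = 0.483.
⇒ (E₁−E₀)/kT = ln((2/2)/0.483) = ln(2.0704) = 0.72774.
kT = 0.247 eV / 0.72774 = 0.339 eV.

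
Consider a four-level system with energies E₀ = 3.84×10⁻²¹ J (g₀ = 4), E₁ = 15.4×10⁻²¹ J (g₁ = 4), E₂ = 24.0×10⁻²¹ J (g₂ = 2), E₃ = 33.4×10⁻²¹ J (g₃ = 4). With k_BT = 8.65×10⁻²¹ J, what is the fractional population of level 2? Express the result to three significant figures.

0.0362

Eᵢ/kT = 0.44393, 1.7803, 2.7746, 3.8613.
Z = Σ gᵢe^(−Eᵢ/kT) = 4·e^(−0.44393) + 4·e^(−1.7803) + 2·e^(−2.7746) + 4·e^(−3.8613) = 2.5660 + 0.67435 + 0.12475 + 0.084163 = 3.4493.
P₂ = g₂ e^(−E₂/kT) / Z = 0.12475/3.4493 = 0.0362.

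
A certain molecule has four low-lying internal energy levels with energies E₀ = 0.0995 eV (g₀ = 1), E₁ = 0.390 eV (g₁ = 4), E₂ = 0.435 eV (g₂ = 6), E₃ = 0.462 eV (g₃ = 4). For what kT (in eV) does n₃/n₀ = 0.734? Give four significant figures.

0.2138 eV

n₃/n₀ = (g₃/g₀) exp[−(E₃−E₀)/kT] = 0.734.
⇒ (E₃−E₀)/kT = ln((4/1)/0.734) = ln(5.44959) = 1.69554.
kT = 0.3625 eV / 1.69554 = 0.2138 eV.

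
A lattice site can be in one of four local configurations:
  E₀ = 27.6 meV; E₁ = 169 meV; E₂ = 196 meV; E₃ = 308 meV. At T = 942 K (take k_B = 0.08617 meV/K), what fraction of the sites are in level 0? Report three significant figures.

0.751

k_BT = 0.08617 × 942 K = 81.172 meV.
Eᵢ/kT = 0.34002, 2.0820, 2.4146, 3.7944.
Z = Σ e^(−Eᵢ/kT) = e^(−0.34002) + e^(−2.0820) + e^(−2.4146) + e^(−3.7944) = 0.71176 + 0.12468 + 0.089403 + 0.022496 = 0.94834.
P₀ = e^(−E₀/kT) / Z = 0.71176/0.94834 = 0.751.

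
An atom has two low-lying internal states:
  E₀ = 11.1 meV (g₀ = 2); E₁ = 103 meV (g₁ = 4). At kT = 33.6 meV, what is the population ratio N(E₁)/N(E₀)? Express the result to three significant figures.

n₁/n₀ = (g₁/g₀) exp[−(E₁−E₀)/kT] = (4/2) × exp(−(91.9 meV)/(33.6 meV)) = (4/2) × exp(-2.7351) = 0.130.

0.130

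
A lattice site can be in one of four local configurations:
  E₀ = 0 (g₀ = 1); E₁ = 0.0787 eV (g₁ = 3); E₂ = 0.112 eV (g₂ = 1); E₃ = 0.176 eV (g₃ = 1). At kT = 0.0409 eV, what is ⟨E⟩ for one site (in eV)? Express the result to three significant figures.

0.0291 eV

Eᵢ/kT = 0, 1.9242, 2.7384, 4.3032.
Z = Σ gᵢe^(−Eᵢ/kT) = 1·e^(−0) + 3·e^(−1.9242) + 1·e^(−2.7384) + 1·e^(−4.3032) = 1.0000 + 0.43798 + 0.064674 + 0.013525 = 1.5162.
⟨E⟩ = Σ Eᵢ gᵢe^(−Eᵢ/kT) / Z = (0·1.0000 + 0.0787·0.43798 + 0.112·0.064674 + 0.176·0.013525) / 1.5162 = 0.0291 eV.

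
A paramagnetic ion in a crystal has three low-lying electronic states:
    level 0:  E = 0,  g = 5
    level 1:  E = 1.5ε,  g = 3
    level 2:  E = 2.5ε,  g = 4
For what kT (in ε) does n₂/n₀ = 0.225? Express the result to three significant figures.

n₂/n₀ = (g₂/g₀) exp[−(E₂−E₀)/kT] = 0.225.
⇒ (E₂−E₀)/kT = ln((4/5)/0.225) = ln(3.5556) = 1.2685.
kT = 2.5ε / 1.2685 = 1.97 ε.

1.97 ε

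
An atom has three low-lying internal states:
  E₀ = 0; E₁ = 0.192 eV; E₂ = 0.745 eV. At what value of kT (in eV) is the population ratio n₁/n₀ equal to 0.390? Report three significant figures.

0.204 eV

n₁/n₀ = exp[−(E₁−E₀)/kT] = 0.390.
⇒ (E₁−E₀)/kT = ln(1/0.390) = ln(2.5641) = 0.94161.
kT = 0.192 eV / 0.94161 = 0.204 eV.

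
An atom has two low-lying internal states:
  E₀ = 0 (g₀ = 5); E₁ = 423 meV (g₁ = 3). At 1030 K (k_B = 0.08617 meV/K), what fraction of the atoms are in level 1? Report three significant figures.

k_BT = 0.08617 × 1030 K = 88.755 meV.
Eᵢ/kT = 0, 4.7659.
Z = Σ gᵢe^(−Eᵢ/kT) = 5·e^(−0) + 3·e^(−4.7659) = 5.0000 + 0.025546 = 5.0255.
P₁ = g₁ e^(−E₁/kT) / Z = 0.025546/5.0255 = 0.00508.

0.00508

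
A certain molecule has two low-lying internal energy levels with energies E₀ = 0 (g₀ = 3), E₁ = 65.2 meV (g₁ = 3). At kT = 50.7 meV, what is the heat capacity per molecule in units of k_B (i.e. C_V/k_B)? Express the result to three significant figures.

0.281

Eᵢ/kT = 0, 1.2860.
Z = Σ gᵢe^(−Eᵢ/kT) = 3·e^(−0) + 3·e^(−1.2860) = 3.0000 + 0.82912 = 3.8291.
⟨E⟩ = 14.118 meV, ⟨E²⟩ = 920.48 meV².
C_V/k_B = (⟨E²⟩ − ⟨E⟩²)/(kT)² = (920.48 − 199.32)/2570.5 = 0.281.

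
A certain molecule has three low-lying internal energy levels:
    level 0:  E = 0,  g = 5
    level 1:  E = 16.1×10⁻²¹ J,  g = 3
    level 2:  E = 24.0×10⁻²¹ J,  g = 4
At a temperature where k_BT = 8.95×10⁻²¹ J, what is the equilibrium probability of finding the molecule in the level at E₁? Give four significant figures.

Eᵢ/kT = 0, 1.79888, 2.68156.
Z = Σ gᵢe^(−Eᵢ/kT) = 5·e^(−0) + 3·e^(−1.79888) + 4·e^(−2.68156) = 5.00000 + 0.496452 + 0.273825 = 5.77028.
P₁ = g₁ e^(−E₁/kT) / Z = 0.496452/5.77028 = 0.08604.

0.08604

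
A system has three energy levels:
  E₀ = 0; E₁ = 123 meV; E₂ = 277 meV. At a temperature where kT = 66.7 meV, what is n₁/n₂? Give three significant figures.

10.1

n₁/n₂ = exp[−(E₁−E₂)/kT] = exp(−(-154 meV)/(66.7 meV)) = exp(2.3088) = 10.1.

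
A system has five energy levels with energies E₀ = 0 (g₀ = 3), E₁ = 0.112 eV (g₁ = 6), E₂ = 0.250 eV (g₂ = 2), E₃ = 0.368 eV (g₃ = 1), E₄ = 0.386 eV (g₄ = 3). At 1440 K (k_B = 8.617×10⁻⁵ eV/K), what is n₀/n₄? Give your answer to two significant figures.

22

k_BT = 8.617×10⁻⁵ × 1440 K = 0.1241 eV.
n₀/n₄ = (g₀/g₄) exp[−(E₀−E₄)/kT] = (3/3) × exp(−(-0.386 eV)/(0.1241 eV)) = (3/3) × exp(3.110) = 22.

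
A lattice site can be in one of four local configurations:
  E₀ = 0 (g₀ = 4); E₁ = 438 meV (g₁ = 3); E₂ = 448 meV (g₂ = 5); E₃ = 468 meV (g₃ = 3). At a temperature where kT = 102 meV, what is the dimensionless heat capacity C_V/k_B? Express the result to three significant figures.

0.607

Eᵢ/kT = 0, 4.2941, 4.3922, 4.5882.
Z = Σ gᵢe^(−Eᵢ/kT) = 4·e^(−0) + 3·e^(−4.2941) + 5·e^(−4.3922) + 3·e^(−4.5882) = 4.0000 + 0.040947 + 0.061867 + 0.030513 = 4.1333.
⟨E⟩ = 14.500 meV, ⟨E²⟩ = 6521.5 meV².
C_V/k_B = (⟨E²⟩ − ⟨E⟩²)/(kT)² = (6521.5 − 210.25)/10404 = 0.607.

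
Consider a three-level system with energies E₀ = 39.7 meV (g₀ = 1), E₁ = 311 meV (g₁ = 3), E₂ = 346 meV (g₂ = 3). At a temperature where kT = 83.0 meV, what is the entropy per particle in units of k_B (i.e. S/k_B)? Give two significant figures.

Eᵢ/kT = 0.4783, 3.747, 4.169.
Z = Σ gᵢe^(−Eᵢ/kT) = 1·e^(−0.4783) + 3·e^(−3.747) + 3·e^(−4.169) = 0.6198 + 0.07077 + 0.04640 = 0.7370.
⟨E⟩ = Σ EᵢPᵢ = 85.03 meV.
S/k_B = ln Z + ⟨E⟩/kT = ln(0.7370) + 85.03/83.0 = -0.3052 + 1.024 = 0.72.

0.72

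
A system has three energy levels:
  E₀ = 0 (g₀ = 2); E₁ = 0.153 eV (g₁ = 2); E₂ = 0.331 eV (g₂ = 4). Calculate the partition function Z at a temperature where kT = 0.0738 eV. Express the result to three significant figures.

Eᵢ/kT = 0, 2.0732, 4.4851.
Z = Σ gᵢe^(−Eᵢ/kT) = 2·e^(−0) + 2·e^(−2.0732) + 4·e^(−4.4851) = 2.0000 + 0.25157 + 0.045103 = 2.2967.

Z = 2.30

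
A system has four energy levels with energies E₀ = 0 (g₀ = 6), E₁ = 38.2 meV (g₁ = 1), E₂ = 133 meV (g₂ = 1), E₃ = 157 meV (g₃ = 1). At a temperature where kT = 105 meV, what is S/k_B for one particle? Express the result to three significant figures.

Eᵢ/kT = 0, 0.36381, 1.2667, 1.4952.
Z = Σ gᵢe^(−Eᵢ/kT) = 6·e^(−0) + 1·e^(−0.36381) + 1·e^(−1.2667) + 1·e^(−1.4952) = 6.0000 + 0.69502 + 0.28176 + 0.22420 = 7.2010.
⟨E⟩ = Σ EᵢPᵢ = 13.779 meV.
S/k_B = ln Z + ⟨E⟩/kT = ln(7.2010) + 13.779/105 = 1.9742 + 0.13123 = 2.11.

2.11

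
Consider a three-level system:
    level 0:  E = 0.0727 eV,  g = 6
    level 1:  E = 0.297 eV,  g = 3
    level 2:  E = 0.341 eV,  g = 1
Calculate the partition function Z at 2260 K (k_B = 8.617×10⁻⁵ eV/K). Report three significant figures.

Z = 4.96

k_BT = 8.617×10⁻⁵ × 2260 K = 0.19474 eV.
Eᵢ/kT = 0.37332, 1.5251, 1.7511.
Z = Σ gᵢe^(−Eᵢ/kT) = 6·e^(−0.37332) + 3·e^(−1.5251) + 1·e^(−1.7511) = 4.1307 + 0.65280 + 0.17358 = 4.9571.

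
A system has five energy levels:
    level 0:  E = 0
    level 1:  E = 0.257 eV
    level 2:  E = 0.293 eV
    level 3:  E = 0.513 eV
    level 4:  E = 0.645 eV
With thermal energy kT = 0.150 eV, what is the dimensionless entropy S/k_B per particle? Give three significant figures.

Eᵢ/kT = 0, 1.7133, 1.9533, 3.4200, 4.3000.
Z = Σ e^(−Eᵢ/kT) = e^(−0) + e^(−1.7133) + e^(−1.9533) + e^(−3.4200) + e^(−4.3000) = 1.0000 + 0.18027 + 0.14181 + 0.032712 + 0.013569 = 1.3684.
⟨E⟩ = Σ EᵢPᵢ = 0.082880 eV.
S/k_B = ln Z + ⟨E⟩/kT = ln(1.3684) + 0.082880/0.150 = 0.31364 + 0.55253 = 0.866.

0.866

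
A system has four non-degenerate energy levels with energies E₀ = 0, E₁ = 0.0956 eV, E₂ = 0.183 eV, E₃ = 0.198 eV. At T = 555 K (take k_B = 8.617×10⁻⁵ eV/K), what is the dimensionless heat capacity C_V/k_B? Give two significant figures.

0.84

k_BT = 8.617×10⁻⁵ × 555 K = 0.04782 eV.
Eᵢ/kT = 0, 1.999, 3.827, 4.141.
Z = Σ e^(−Eᵢ/kT) = e^(−0) + e^(−1.999) + e^(−3.827) + e^(−4.141) = 1.000 + 0.1355 + 0.02177 + 0.01591 = 1.173.
⟨E⟩ = 0.01713 eV, ⟨E²⟩ = 0.002209 eV².
C_V/k_B = (⟨E²⟩ − ⟨E⟩²)/(kT)² = (0.002209 − 0.0002934)/0.002287 = 0.84.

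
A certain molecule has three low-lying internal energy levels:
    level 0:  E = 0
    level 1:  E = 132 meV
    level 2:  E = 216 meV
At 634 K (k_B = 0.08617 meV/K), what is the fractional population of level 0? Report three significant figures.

k_BT = 0.08617 × 634 K = 54.632 meV.
Eᵢ/kT = 0, 2.4162, 3.9537.
Z = Σ e^(−Eᵢ/kT) = e^(−0) + e^(−2.4162) + e^(−3.9537) = 1.0000 + 0.089260 + 0.019184 = 1.1084.
P₀ = e^(−E₀/kT) / Z = 1.0000/1.1084 = 0.902.

0.902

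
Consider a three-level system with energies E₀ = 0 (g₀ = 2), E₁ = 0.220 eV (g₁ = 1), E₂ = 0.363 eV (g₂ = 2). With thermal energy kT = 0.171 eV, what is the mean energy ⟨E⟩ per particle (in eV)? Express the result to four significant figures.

0.05870 eV

Eᵢ/kT = 0, 1.28655, 2.12281.
Z = Σ gᵢe^(−Eᵢ/kT) = 2·e^(−0) + 1·e^(−1.28655) + 2·e^(−2.12281) = 2.00000 + 0.276222 + 0.239390 = 2.51561.
⟨E⟩ = Σ Eᵢ gᵢe^(−Eᵢ/kT) / Z = (0·2.00000 + 0.220·0.276222 + 0.363·0.239390) / 2.51561 = 0.05870 eV.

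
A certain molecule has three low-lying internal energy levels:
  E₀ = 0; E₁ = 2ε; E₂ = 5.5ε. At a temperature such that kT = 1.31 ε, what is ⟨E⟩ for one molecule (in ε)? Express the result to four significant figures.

Eᵢ/kT = 0, 1.52672, 4.19847.
Z = Σ e^(−Eᵢ/kT) = e^(−0) + e^(−1.52672) + e^(−4.19847) = 1.00000 + 0.217247 + 0.0150185 = 1.23227.
⟨E⟩ = Σ Eᵢ e^(−Eᵢ/kT) / Z = (0·1.00000 + 2·0.217247 + 5.5·0.0150185) / 1.23227 = 0.4196 ε.

0.4196 ε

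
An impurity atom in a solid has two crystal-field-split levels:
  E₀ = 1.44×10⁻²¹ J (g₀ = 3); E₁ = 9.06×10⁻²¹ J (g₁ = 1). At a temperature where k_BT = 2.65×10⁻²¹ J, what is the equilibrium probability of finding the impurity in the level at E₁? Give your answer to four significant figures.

Eᵢ/kT = 0.543396, 3.41887.
Z = Σ gᵢe^(−Eᵢ/kT) = 3·e^(−0.543396) + 1·e^(−3.41887) = 1.74232 + 0.0327494 = 1.77507.
P₁ = g₁ e^(−E₁/kT) / Z = 0.0327494/1.77507 = 0.01845.

0.01845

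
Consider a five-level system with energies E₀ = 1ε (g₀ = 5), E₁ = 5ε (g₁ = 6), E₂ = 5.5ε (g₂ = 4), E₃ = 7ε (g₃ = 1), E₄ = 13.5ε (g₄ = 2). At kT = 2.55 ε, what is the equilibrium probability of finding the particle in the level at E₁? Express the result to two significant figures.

Eᵢ/kT = 0.3922, 1.961, 2.157, 2.745, 5.294.
Z = Σ gᵢe^(−Eᵢ/kT) = 5·e^(−0.3922) + 6·e^(−1.961) + 4·e^(−2.157) + 1·e^(−2.745) + 2·e^(−5.294) = 3.378 + 0.8443 + 0.4627 + 0.06425 + 0.01004 = 4.759.
P₁ = g₁ e^(−E₁/kT) / Z = 0.8443/4.759 = 0.18.

0.18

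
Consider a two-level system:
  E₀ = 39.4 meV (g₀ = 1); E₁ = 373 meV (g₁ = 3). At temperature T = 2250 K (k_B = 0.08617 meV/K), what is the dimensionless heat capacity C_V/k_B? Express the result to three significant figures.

k_BT = 0.08617 × 2250 K = 193.88 meV.
Eᵢ/kT = 0.20322, 1.9239.
Z = Σ gᵢe^(−Eᵢ/kT) = 1·e^(−0.20322) + 3·e^(−1.9239) = 0.81610 + 0.43811 = 1.2542.
⟨E⟩ = 155.93 meV, ⟨E²⟩ = 49610 meV².
C_V/k_B = (⟨E²⟩ − ⟨E⟩²)/(kT)² = (49610 − 24314)/37589 = 0.673.

0.673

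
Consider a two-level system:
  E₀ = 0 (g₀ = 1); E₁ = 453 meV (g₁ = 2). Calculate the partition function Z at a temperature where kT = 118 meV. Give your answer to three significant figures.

Eᵢ/kT = 0, 3.8390.
Z = Σ gᵢe^(−Eᵢ/kT) = 1·e^(−0) + 2·e^(−3.8390) = 1.0000 + 0.043030 = 1.0430.

Z = 1.04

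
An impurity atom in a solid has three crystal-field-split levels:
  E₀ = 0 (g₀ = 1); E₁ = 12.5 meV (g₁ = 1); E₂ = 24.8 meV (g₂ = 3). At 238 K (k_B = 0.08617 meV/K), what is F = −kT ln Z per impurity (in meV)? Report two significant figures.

-18 meV

k_BT = 0.08617 × 238 K = 20.51 meV.
Eᵢ/kT = 0, 0.6095, 1.209.
Z = Σ gᵢe^(−Eᵢ/kT) = 1·e^(−0) + 1·e^(−0.6095) + 3·e^(−1.209) = 1.000 + 0.5436 + 0.8955 = 2.439.
F = −kT ln Z = −20.51 × ln(2.439) = −20.51 × 0.8916 = -18 meV.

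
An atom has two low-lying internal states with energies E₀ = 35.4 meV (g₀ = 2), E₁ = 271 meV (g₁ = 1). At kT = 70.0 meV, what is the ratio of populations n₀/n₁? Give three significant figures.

n₀/n₁ = (g₀/g₁) exp[−(E₀−E₁)/kT] = (2/1) × exp(−(-235.6 meV)/(70.0 meV)) = (2/1) × exp(3.3657) = 57.9.

57.9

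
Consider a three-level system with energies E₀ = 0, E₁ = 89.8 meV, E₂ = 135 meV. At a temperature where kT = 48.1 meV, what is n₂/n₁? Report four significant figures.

n₂/n₁ = exp[−(E₂−E₁)/kT] = exp(−(45.2 meV)/(48.1 meV)) = exp(-0.939709) = 0.3907.

0.3907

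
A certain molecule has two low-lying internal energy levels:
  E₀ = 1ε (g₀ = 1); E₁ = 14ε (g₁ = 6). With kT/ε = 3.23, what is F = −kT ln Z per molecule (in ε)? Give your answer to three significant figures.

Eᵢ/kT = 0.30960, 4.3344.
Z = Σ gᵢe^(−Eᵢ/kT) = 1·e^(−0.30960) + 6·e^(−4.3344) = 0.73374 + 0.078658 = 0.81240.
F = −kT ln Z = −3.23 × ln(0.81240) = −3.23 × -0.20776 = 0.671 ε.

0.671 ε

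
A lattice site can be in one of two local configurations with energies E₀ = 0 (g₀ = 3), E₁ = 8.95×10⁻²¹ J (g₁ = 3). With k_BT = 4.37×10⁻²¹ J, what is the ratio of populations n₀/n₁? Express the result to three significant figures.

n₀/n₁ = (g₀/g₁) exp[−(E₀−E₁)/kT] = (3/3) × exp(−(-8.95 ×10⁻²¹ J)/(4.37 ×10⁻²¹ J)) = (3/3) × exp(2.0481) = 7.75.

7.75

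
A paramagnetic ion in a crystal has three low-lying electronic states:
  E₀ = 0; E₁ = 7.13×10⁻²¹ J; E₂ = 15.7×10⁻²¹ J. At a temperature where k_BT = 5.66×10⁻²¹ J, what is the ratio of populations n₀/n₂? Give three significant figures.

16.0

n₀/n₂ = exp[−(E₀−E₂)/kT] = exp(−(-15.7 ×10⁻²¹ J)/(5.66 ×10⁻²¹ J)) = exp(2.7739) = 16.0.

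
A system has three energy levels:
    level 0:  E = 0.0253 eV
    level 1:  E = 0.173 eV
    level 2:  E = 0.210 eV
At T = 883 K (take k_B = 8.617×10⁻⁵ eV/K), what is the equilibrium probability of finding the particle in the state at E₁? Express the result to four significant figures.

k_BT = 8.617×10⁻⁵ × 883 K = 0.0760881 eV.
Eᵢ/kT = 0.332509, 2.27368, 2.75996.
Z = Σ e^(−Eᵢ/kT) = e^(−0.332509) + e^(−2.27368) + e^(−2.75996) = 0.717122 + 0.102933 + 0.0632943 = 0.883349.
P₁ = e^(−E₁/kT) / Z = 0.102933/0.883349 = 0.1165.

0.1165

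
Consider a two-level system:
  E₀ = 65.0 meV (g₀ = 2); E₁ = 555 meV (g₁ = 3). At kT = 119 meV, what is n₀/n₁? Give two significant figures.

n₀/n₁ = (g₀/g₁) exp[−(E₀−E₁)/kT] = (2/3) × exp(−(-490.0 meV)/(119 meV)) = (2/3) × exp(4.118) = 41.

41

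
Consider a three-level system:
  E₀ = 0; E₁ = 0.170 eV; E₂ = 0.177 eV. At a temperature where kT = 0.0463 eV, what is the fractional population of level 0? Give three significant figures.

0.955

Eᵢ/kT = 0, 3.6717, 3.8229.
Z = Σ e^(−Eᵢ/kT) = e^(−0) + e^(−3.6717) + e^(−3.8229) = 1.0000 + 0.025433 + 0.021864 = 1.0473.
P₀ = e^(−E₀/kT) / Z = 1.0000/1.0473 = 0.955.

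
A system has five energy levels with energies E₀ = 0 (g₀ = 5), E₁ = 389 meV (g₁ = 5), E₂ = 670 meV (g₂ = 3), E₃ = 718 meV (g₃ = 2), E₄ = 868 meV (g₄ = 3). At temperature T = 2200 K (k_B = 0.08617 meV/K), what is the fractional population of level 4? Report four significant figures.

0.005306

k_BT = 0.08617 × 2200 K = 189.574 meV.
Eᵢ/kT = 0, 2.05197, 3.53424, 3.78744, 4.57869.
Z = Σ gᵢe^(−Eᵢ/kT) = 5·e^(−0) + 5·e^(−2.05197) + 3·e^(−3.53424) + 2·e^(−3.78744) + 3·e^(−4.57869) = 5.00000 + 0.642408 + 0.0875428 + 0.0453070 + 0.0308050 = 5.80606.
P₄ = g₄ e^(−E₄/kT) / Z = 0.0308050/5.80606 = 0.005306.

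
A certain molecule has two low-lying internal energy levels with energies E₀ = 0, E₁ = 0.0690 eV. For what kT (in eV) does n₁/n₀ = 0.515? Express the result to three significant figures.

n₁/n₀ = exp[−(E₁−E₀)/kT] = 0.515.
⇒ (E₁−E₀)/kT = ln(1/0.515) = ln(1.9417) = 0.66356.
kT = 0.0690 eV / 0.66356 = 0.104 eV.

0.104 eV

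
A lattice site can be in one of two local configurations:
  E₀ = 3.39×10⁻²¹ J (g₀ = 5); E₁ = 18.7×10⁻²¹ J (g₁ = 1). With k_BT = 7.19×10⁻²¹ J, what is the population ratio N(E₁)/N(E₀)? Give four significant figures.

n₁/n₀ = (g₁/g₀) exp[−(E₁−E₀)/kT] = (1/5) × exp(−(15.31 ×10⁻²¹ J)/(7.19 ×10⁻²¹ J)) = (1/5) × exp(-2.12935) = 0.02378.

0.02378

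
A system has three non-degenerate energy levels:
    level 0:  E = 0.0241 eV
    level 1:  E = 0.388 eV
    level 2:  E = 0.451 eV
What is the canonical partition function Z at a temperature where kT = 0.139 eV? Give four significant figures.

Z = 0.9411

Eᵢ/kT = 0.173381, 2.79137, 3.24460.
Z = Σ e^(−Eᵢ/kT) = e^(−0.173381) + e^(−2.79137) + e^(−3.24460) = 0.840817 + 0.0613371 + 0.0389842 = 0.941138.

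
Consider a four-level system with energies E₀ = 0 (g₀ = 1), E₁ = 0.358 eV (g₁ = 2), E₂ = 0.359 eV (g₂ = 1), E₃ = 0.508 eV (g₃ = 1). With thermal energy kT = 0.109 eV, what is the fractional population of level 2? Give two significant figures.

0.033

Eᵢ/kT = 0, 3.284, 3.294, 4.661.
Z = Σ gᵢe^(−Eᵢ/kT) = 1·e^(−0) + 2·e^(−3.284) + 1·e^(−3.294) + 1·e^(−4.661) = 1.000 + 0.07496 + 0.03711 + 0.009457 = 1.122.
P₂ = g₂ e^(−E₂/kT) / Z = 0.03711/1.122 = 0.033.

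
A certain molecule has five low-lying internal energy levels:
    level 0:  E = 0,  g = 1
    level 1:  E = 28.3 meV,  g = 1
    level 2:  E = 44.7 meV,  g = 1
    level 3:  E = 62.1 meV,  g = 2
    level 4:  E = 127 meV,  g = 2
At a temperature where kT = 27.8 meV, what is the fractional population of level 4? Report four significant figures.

Eᵢ/kT = 0, 1.01799, 1.60791, 2.23381, 4.56835.
Z = Σ gᵢe^(−Eᵢ/kT) = 1·e^(−0) + 1·e^(−1.01799) + 1·e^(−1.60791) + 2·e^(−2.23381) + 2·e^(−4.56835) = 1.00000 + 0.361320 + 0.200306 + 0.214239 + 0.0207501 = 1.79662.
P₄ = g₄ e^(−E₄/kT) / Z = 0.0207501/1.79662 = 0.01155.

0.01155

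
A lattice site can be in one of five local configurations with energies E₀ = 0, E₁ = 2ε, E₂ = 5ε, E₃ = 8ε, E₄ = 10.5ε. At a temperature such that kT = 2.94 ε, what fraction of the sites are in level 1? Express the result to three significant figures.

Eᵢ/kT = 0, 0.68027, 1.7007, 2.7211, 3.5714.
Z = Σ e^(−Eᵢ/kT) = e^(−0) + e^(−0.68027) + e^(−1.7007) + e^(−2.7211) + e^(−3.5714) = 1.0000 + 0.50648 + 0.18256 + 0.065802 + 0.028116 = 1.7830.
P₁ = e^(−E₁/kT) / Z = 0.50648/1.7830 = 0.284.

0.284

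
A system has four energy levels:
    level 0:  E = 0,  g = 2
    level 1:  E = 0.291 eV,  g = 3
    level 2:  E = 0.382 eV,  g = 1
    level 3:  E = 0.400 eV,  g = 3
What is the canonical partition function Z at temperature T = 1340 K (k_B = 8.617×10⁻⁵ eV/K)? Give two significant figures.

k_BT = 8.617×10⁻⁵ × 1340 K = 0.1155 eV.
Eᵢ/kT = 0, 2.519, 3.307, 3.463.
Z = Σ gᵢe^(−Eᵢ/kT) = 2·e^(−0) + 3·e^(−2.519) + 1·e^(−3.307) + 3·e^(−3.463) = 2.000 + 0.2416 + 0.03663 + 0.09401 = 2.372.

Z = 2.4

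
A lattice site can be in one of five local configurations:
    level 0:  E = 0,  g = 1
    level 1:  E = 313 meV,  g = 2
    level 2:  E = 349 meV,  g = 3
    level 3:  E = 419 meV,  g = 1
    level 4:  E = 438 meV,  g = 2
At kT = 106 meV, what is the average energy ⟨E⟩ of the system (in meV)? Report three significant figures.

Eᵢ/kT = 0, 2.9528, 3.2925, 3.9528, 4.1321.
Z = Σ gᵢe^(−Eᵢ/kT) = 1·e^(−0) + 2·e^(−2.9528) + 3·e^(−3.2925) + 1·e^(−3.9528) + 2·e^(−4.1321) = 1.0000 + 0.10439 + 0.11148 + 0.019201 + 0.032098 = 1.2672.
⟨E⟩ = Σ Eᵢ gᵢe^(−Eᵢ/kT) / Z = (0·1.0000 + 313·0.10439 + 349·0.11148 + 419·0.019201 + 438·0.032098) / 1.2672 = 73.9 meV.

73.9 meV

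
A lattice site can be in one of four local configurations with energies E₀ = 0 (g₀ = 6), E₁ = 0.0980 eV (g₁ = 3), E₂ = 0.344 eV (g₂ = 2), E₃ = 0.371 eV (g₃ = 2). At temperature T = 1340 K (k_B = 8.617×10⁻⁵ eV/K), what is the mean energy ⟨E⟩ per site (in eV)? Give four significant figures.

0.02554 eV

k_BT = 8.617×10⁻⁵ × 1340 K = 0.115468 eV.
Eᵢ/kT = 0, 0.848720, 2.97918, 3.21301.
Z = Σ gᵢe^(−Eᵢ/kT) = 6·e^(−0) + 3·e^(−0.848720) + 2·e^(−2.97918) + 2·e^(−3.21301) = 6.00000 + 1.28389 + 0.101669 + 0.0804706 = 7.46603.
⟨E⟩ = Σ Eᵢ gᵢe^(−Eᵢ/kT) / Z = (0·6.00000 + 0.0980·1.28389 + 0.344·0.101669 + 0.371·0.0804706) / 7.46603 = 0.02554 eV.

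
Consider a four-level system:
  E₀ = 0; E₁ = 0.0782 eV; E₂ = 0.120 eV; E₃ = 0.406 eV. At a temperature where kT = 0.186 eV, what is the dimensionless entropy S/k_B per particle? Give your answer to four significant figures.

1.205

Eᵢ/kT = 0, 0.420430, 0.645161, 2.18280.
Z = Σ e^(−Eᵢ/kT) = e^(−0) + e^(−0.420430) + e^(−0.645161) + e^(−2.18280) = 1.00000 + 0.656764 + 0.524578 + 0.112725 = 2.29407.
⟨E⟩ = Σ EᵢPᵢ = 0.0697776 eV.
S/k_B = ln Z + ⟨E⟩/kT = ln(2.29407) + 0.0697776/0.186 = 0.830328 + 0.375148 = 1.205.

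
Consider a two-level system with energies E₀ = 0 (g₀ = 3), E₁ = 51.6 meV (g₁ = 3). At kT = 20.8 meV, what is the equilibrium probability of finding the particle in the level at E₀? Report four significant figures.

Eᵢ/kT = 0, 2.48077.
Z = Σ gᵢe^(−Eᵢ/kT) = 3·e^(−0) + 3·e^(−2.48077) = 3.00000 + 0.251036 = 3.25104.
P₀ = g₀ e^(−E₀/kT) / Z = 3.00000/3.25104 = 0.9228.

0.9228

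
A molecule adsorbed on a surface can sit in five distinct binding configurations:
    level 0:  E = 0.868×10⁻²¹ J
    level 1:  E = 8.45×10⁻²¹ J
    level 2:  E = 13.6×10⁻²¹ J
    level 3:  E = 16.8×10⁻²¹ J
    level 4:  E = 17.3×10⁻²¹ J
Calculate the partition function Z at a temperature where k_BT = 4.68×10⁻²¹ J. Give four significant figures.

Z = 1.102

Eᵢ/kT = 0.185470, 1.80556, 2.90598, 3.58974, 3.69658.
Z = Σ e^(−Eᵢ/kT) = e^(−0.185470) + e^(−1.80556) + e^(−2.90598) + e^(−3.58974) + e^(−3.69658) = 0.830714 + 0.164382 + 0.0546952 + 0.0276055 + 0.0248082 = 1.10220.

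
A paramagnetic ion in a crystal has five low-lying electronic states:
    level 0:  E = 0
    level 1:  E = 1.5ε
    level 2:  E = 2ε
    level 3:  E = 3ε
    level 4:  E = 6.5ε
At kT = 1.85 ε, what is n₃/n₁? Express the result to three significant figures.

0.444

n₃/n₁ = exp[−(E₃−E₁)/kT] = exp(−(1.5ε)/(1.85ε)) = exp(-0.81081) = 0.444.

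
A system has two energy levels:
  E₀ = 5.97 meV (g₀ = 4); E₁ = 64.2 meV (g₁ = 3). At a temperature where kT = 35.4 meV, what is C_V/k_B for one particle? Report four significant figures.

0.2989

Eᵢ/kT = 0.168644, 1.81356.
Z = Σ gᵢe^(−Eᵢ/kT) = 4·e^(−0.168644) + 3·e^(−1.81356) = 3.37924 + 0.489218 = 3.86846.
⟨E⟩ = 13.3340 meV, ⟨E²⟩ = 552.370 meV².
C_V/k_B = (⟨E²⟩ − ⟨E⟩²)/(kT)² = (552.370 − 177.796)/1253.16 = 0.2989.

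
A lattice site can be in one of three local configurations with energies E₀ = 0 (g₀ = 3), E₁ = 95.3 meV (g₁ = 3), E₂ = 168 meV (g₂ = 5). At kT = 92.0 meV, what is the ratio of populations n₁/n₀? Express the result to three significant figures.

n₁/n₀ = (g₁/g₀) exp[−(E₁−E₀)/kT] = (3/3) × exp(−(95.3 meV)/(92.0 meV)) = (3/3) × exp(-1.0359) = 0.355.

0.355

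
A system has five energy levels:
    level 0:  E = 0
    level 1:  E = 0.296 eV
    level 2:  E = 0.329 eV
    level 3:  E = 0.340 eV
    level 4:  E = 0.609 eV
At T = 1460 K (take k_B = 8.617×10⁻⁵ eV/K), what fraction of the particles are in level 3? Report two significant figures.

0.054

k_BT = 8.617×10⁻⁵ × 1460 K = 0.1258 eV.
Eᵢ/kT = 0, 2.353, 2.615, 2.703, 4.841.
Z = Σ e^(−Eᵢ/kT) = e^(−0) + e^(−2.353) + e^(−2.615) + e^(−2.703) + e^(−4.841) = 1.000 + 0.09508 + 0.07317 + 0.06700 + 0.007899 = 1.243.
P₃ = e^(−E₃/kT) / Z = 0.06700/1.243 = 0.054.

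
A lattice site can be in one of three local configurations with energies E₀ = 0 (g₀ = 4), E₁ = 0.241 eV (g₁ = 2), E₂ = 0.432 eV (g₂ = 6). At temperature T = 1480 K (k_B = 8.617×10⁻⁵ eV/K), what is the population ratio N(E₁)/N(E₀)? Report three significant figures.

k_BT = 8.617×10⁻⁵ × 1480 K = 0.12753 eV.
n₁/n₀ = (g₁/g₀) exp[−(E₁−E₀)/kT] = (2/4) × exp(−(0.241 eV)/(0.12753 eV)) = (2/4) × exp(-1.8898) = 0.0756.

0.0756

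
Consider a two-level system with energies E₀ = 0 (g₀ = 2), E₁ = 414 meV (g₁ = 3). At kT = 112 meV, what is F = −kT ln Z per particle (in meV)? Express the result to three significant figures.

Eᵢ/kT = 0, 3.6964.
Z = Σ gᵢe^(−Eᵢ/kT) = 2·e^(−0) + 3·e^(−3.6964) = 2.0000 + 0.074438 = 2.0744.
F = −kT ln Z = −112 × ln(2.0744) = −112 × 0.72967 = -81.7 meV.

-81.7 meV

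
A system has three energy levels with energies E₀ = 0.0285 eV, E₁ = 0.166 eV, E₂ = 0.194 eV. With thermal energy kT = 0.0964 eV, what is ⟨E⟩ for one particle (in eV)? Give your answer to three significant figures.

Eᵢ/kT = 0.29564, 1.7220, 2.0124.
Z = Σ e^(−Eᵢ/kT) = e^(−0.29564) + e^(−1.7220) + e^(−2.0124) = 0.74406 + 0.17871 + 0.13367 = 1.0564.
⟨E⟩ = Σ Eᵢ e^(−Eᵢ/kT) / Z = (0.0285·0.74406 + 0.166·0.17871 + 0.194·0.13367) / 1.0564 = 0.0727 eV.

0.0727 eV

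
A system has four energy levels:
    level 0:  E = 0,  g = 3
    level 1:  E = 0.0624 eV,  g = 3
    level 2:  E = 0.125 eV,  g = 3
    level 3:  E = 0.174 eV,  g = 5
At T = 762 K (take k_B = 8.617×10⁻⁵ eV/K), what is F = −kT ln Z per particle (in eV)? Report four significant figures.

-0.1052 eV

k_BT = 8.617×10⁻⁵ × 762 K = 0.0656615 eV.
Eᵢ/kT = 0, 0.950329, 1.90370, 2.64995.
Z = Σ gᵢe^(−Eᵢ/kT) = 3·e^(−0) + 3·e^(−0.950329) + 3·e^(−1.90370) + 5·e^(−2.64995) = 3.00000 + 1.15984 + 0.447049 + 0.353274 = 4.96016.
F = −kT ln Z = −0.0656615 × ln(4.96016) = −0.0656615 × 1.60144 = -0.1052 eV.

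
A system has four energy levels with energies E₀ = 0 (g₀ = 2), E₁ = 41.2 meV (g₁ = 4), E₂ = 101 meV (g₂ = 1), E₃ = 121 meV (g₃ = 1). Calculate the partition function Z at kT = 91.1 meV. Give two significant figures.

Eᵢ/kT = 0, 0.4523, 1.109, 1.328.
Z = Σ gᵢe^(−Eᵢ/kT) = 2·e^(−0) + 4·e^(−0.4523) + 1·e^(−1.109) + 1·e^(−1.328) = 2.000 + 2.545 + 0.3299 + 0.2650 = 5.140.

Z = 5.1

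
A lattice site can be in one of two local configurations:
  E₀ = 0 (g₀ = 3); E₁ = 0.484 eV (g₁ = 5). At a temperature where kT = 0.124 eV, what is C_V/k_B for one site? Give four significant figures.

Eᵢ/kT = 0, 3.90323.
Z = Σ gᵢe^(−Eᵢ/kT) = 3·e^(−0) + 5·e^(−3.90323) = 3.00000 + 0.100883 = 3.10088.
⟨E⟩ = 0.0157463 eV, ⟨E²⟩ = 0.00762121 eV².
C_V/k_B = (⟨E²⟩ − ⟨E⟩²)/(kT)² = (0.00762121 − 0.000247946)/0.0153760 = 0.4795.

0.4795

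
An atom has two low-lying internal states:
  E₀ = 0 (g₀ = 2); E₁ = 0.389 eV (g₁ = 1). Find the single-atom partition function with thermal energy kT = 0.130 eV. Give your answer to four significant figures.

Z = 2.050

Eᵢ/kT = 0, 2.99231.
Z = Σ gᵢe^(−Eᵢ/kT) = 2·e^(−0) + 1·e^(−2.99231) = 2.00000 + 0.0501714 = 2.05017.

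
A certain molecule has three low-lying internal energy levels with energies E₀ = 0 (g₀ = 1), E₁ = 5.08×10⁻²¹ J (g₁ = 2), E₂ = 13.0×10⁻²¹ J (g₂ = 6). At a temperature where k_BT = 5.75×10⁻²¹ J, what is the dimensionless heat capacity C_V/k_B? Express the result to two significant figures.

Eᵢ/kT = 0, 0.8835, 2.261.
Z = Σ gᵢe^(−Eᵢ/kT) = 1·e^(−0) + 2·e^(−0.8835) + 6·e^(−2.261) = 1.000 + 0.8267 + 0.6255 = 2.452.
⟨E⟩ = 5.029, ⟨E²⟩ = 51.81.
C_V/k_B = (⟨E²⟩ − ⟨E⟩²)/(kT)² = (51.81 − 25.29)/33.06 = 0.80.

0.80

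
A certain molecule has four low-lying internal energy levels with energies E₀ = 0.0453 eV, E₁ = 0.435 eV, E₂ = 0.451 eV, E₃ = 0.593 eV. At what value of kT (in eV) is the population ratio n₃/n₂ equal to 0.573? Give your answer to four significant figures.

n₃/n₂ = exp[−(E₃−E₂)/kT] = 0.573.
⇒ (E₃−E₂)/kT = ln(1/0.573) = ln(1.74520) = 0.556869.
kT = 0.142 eV / 0.556869 = 0.2550 eV.

0.2550 eV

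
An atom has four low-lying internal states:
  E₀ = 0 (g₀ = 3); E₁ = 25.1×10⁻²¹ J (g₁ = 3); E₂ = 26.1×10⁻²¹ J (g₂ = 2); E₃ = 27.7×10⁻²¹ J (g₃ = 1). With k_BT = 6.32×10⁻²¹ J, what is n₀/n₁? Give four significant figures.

n₀/n₁ = (g₀/g₁) exp[−(E₀−E₁)/kT] = (3/3) × exp(−(-25.1 ×10⁻²¹ J)/(6.32 ×10⁻²¹ J)) = (3/3) × exp(3.97152) = 53.07.

53.07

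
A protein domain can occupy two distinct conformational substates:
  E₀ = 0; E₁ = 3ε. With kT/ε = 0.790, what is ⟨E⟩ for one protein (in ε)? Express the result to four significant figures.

0.06581 ε

Eᵢ/kT = 0, 3.79747.
Z = Σ e^(−Eᵢ/kT) = e^(−0) + e^(−3.79747) = 1.00000 + 0.0224274 = 1.02243.
⟨E⟩ = Σ Eᵢ e^(−Eᵢ/kT) / Z = (0·1.00000 + 3·0.0224274) / 1.02243 = 0.06581 ε.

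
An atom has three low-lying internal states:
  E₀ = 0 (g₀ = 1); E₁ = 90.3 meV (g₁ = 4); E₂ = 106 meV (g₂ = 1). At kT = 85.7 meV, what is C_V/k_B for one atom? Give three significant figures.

Eᵢ/kT = 0, 1.0537, 1.2369.
Z = Σ gᵢe^(−Eᵢ/kT) = 1·e^(−0) + 4·e^(−1.0537) + 1·e^(−1.2369) = 1.0000 + 1.3946 + 0.29028 = 2.6849.
⟨E⟩ = 58.364 meV, ⟨E²⟩ = 5450.2 meV².
C_V/k_B = (⟨E²⟩ − ⟨E⟩²)/(kT)² = (5450.2 − 3406.4)/7344.5 = 0.278.

0.278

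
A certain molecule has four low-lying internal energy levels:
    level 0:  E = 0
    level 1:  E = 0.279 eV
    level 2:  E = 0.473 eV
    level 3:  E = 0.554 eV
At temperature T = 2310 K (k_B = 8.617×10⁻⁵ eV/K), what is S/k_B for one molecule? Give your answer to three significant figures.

k_BT = 8.617×10⁻⁵ × 2310 K = 0.19905 eV.
Eᵢ/kT = 0, 1.4017, 2.3763, 2.7832.
Z = Σ e^(−Eᵢ/kT) = e^(−0) + e^(−1.4017) + e^(−2.3763) + e^(−2.7832) = 1.0000 + 0.24618 + 0.092894 + 0.061840 = 1.4009.
⟨E⟩ = Σ EᵢPᵢ = 0.10485 eV.
S/k_B = ln Z + ⟨E⟩/kT = ln(1.4009) + 0.10485/0.19905 = 0.33711 + 0.52675 = 0.864.

0.864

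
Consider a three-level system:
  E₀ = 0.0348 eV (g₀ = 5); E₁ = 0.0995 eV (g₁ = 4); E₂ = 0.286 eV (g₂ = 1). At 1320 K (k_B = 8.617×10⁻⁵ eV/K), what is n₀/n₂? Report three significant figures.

45.5

k_BT = 8.617×10⁻⁵ × 1320 K = 0.11374 eV.
n₀/n₂ = (g₀/g₂) exp[−(E₀−E₂)/kT] = (5/1) × exp(−(-0.2512 eV)/(0.11374 eV)) = (5/1) × exp(2.2085) = 45.5.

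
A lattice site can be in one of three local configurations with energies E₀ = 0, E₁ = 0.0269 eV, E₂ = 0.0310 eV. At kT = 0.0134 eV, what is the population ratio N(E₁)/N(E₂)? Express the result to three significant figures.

1.36

n₁/n₂ = exp[−(E₁−E₂)/kT] = exp(−(-0.0041 eV)/(0.0134 eV)) = exp(0.30597) = 1.36.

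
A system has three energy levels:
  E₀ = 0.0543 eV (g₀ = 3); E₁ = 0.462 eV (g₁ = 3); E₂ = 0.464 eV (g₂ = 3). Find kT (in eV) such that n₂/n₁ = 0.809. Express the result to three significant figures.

0.00944 eV

n₂/n₁ = (g₂/g₁) exp[−(E₂−E₁)/kT] = 0.809.
⇒ (E₂−E₁)/kT = ln((3/3)/0.809) = ln(1.2361) = 0.21196.
kT = 0.002 eV / 0.21196 = 0.00944 eV.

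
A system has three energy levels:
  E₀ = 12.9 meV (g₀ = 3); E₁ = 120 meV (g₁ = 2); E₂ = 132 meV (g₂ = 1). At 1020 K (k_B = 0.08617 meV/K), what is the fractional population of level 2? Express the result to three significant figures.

k_BT = 0.08617 × 1020 K = 87.893 meV.
Eᵢ/kT = 0.14677, 1.3653, 1.5018.
Z = Σ gᵢe^(−Eᵢ/kT) = 3·e^(−0.14677) + 2·e^(−1.3653) + 1·e^(−1.5018) = 2.5905 + 0.51061 + 0.22273 = 3.3238.
P₂ = g₂ e^(−E₂/kT) / Z = 0.22273/3.3238 = 0.0670.

0.0670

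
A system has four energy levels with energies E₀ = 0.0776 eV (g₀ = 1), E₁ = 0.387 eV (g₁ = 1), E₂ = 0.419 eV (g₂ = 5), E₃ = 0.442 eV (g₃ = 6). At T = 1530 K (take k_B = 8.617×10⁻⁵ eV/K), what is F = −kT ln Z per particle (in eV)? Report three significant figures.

k_BT = 8.617×10⁻⁵ × 1530 K = 0.13184 eV.
Eᵢ/kT = 0.58859, 2.9354, 3.1781, 3.3525.
Z = Σ gᵢe^(−Eᵢ/kT) = 1·e^(−0.58859) + 1·e^(−2.9354) + 5·e^(−3.1781) + 6·e^(−3.3525) = 0.55511 + 0.053109 + 0.20832 + 0.20998 = 1.0265.
F = −kT ln Z = −0.13184 × ln(1.0265) = −0.13184 × 0.026155 = -0.00345 eV.

-0.00345 eV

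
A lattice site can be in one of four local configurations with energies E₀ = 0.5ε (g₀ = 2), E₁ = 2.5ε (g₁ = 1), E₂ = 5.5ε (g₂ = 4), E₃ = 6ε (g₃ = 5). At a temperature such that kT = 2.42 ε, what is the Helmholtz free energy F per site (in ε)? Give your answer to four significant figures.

Eᵢ/kT = 0.206612, 1.03306, 2.27273, 2.47934.
Z = Σ gᵢe^(−Eᵢ/kT) = 2·e^(−0.206612) + 1·e^(−1.03306) + 4·e^(−2.27273) + 5·e^(−2.47934) = 1.62667 + 0.355916 + 0.412122 + 0.418993 = 2.81370.
F = −kT ln Z = −2.42 × ln(2.81370) = −2.42 × 1.03450 = -2.503 ε.

-2.503 ε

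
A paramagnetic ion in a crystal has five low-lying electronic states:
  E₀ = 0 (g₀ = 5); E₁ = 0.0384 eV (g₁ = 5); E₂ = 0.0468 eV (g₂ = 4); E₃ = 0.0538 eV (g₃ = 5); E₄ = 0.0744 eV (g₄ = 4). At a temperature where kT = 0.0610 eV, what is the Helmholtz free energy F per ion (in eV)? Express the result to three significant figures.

-0.155 eV

Eᵢ/kT = 0, 0.62951, 0.76721, 0.88197, 1.2197.
Z = Σ gᵢe^(−Eᵢ/kT) = 5·e^(−0) + 5·e^(−0.62951) + 4·e^(−0.76721) + 5·e^(−0.88197) + 4·e^(−1.2197) = 5.0000 + 2.6643 + 1.8572 + 2.0698 + 1.1813 = 12.773.
F = −kT ln Z = −0.0610 × ln(12.773) = −0.0610 × 2.5473 = -0.155 eV.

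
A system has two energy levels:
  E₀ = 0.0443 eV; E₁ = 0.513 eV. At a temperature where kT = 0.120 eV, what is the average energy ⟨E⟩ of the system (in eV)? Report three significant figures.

0.0535 eV

Eᵢ/kT = 0.36917, 4.2750.
Z = Σ e^(−Eᵢ/kT) = e^(−0.36917) + e^(−4.2750) = 0.69131 + 0.013912 = 0.70522.
⟨E⟩ = Σ Eᵢ e^(−Eᵢ/kT) / Z = (0.0443·0.69131 + 0.513·0.013912) / 0.70522 = 0.0535 eV.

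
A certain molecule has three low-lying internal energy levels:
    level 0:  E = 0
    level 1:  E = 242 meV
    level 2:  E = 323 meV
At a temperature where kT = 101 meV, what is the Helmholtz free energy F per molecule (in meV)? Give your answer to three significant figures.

Eᵢ/kT = 0, 2.3960, 3.1980.
Z = Σ e^(−Eᵢ/kT) = e^(−0) + e^(−2.3960) + e^(−3.1980) = 1.0000 + 0.091082 + 0.040844 = 1.1319.
F = −kT ln Z = −101 × ln(1.1319) = −101 × 0.12390 = -12.5 meV.

-12.5 meV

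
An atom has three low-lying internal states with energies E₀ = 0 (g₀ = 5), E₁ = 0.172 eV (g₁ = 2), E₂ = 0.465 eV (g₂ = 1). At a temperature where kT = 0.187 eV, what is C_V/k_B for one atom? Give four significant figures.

Eᵢ/kT = 0, 0.919786, 2.48663.
Z = Σ gᵢe^(−Eᵢ/kT) = 5·e^(−0) + 2·e^(−0.919786) + 1·e^(−2.48663) = 5.00000 + 0.797209 + 0.0831898 = 5.88040.
⟨E⟩ = 0.0298965 eV, ⟨E²⟩ = 0.00706965 eV².
C_V/k_B = (⟨E²⟩ − ⟨E⟩²)/(kT)² = (0.00706965 − 0.000893801)/0.0349690 = 0.1766.

0.1766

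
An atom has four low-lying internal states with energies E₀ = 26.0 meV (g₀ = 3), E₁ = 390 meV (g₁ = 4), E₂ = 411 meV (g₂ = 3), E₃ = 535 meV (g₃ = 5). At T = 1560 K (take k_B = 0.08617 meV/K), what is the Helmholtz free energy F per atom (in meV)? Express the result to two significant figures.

-140 meV

k_BT = 0.08617 × 1560 K = 134.4 meV.
Eᵢ/kT = 0.1935, 2.902, 3.058, 3.981.
Z = Σ gᵢe^(−Eᵢ/kT) = 3·e^(−0.1935) + 4·e^(−2.902) + 3·e^(−3.058) + 5·e^(−3.981) = 2.472 + 0.2197 + 0.1409 + 0.09333 = 2.926.
F = −kT ln Z = −134.4 × ln(2.926) = −134.4 × 1.074 = -140 meV.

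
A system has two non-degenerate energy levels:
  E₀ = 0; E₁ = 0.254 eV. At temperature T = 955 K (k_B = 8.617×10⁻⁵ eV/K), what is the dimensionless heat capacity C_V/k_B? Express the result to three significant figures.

0.398

k_BT = 8.617×10⁻⁵ × 955 K = 0.082292 eV.
Eᵢ/kT = 0, 3.0866.
Z = Σ e^(−Eᵢ/kT) = e^(−0) + e^(−3.0866) = 1.0000 + 0.045657 = 1.0457.
⟨E⟩ = 0.011090 eV, ⟨E²⟩ = 0.0028169 eV².
C_V/k_B = (⟨E²⟩ − ⟨E⟩²)/(kT)² = (0.0028169 − 0.00012299)/0.0067720 = 0.398.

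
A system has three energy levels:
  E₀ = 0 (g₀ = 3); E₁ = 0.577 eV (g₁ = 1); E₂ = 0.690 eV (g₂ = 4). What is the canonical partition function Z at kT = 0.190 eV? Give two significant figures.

Eᵢ/kT = 0, 3.037, 3.632.
Z = Σ gᵢe^(−Eᵢ/kT) = 3·e^(−0) + 1·e^(−3.037) + 4·e^(−3.632) = 3.000 + 0.04798 + 0.1059 = 3.154.

Z = 3.2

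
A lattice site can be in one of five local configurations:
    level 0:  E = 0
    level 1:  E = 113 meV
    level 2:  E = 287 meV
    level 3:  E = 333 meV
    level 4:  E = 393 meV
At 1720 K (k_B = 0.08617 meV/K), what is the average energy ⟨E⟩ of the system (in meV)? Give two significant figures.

88 meV

k_BT = 0.08617 × 1720 K = 148.2 meV.
Eᵢ/kT = 0, 0.7625, 1.937, 2.247, 2.652.
Z = Σ e^(−Eᵢ/kT) = e^(−0) + e^(−0.7625) + e^(−1.937) + e^(−2.247) + e^(−2.652) = 1.000 + 0.4665 + 0.1441 + 0.1057 + 0.07051 = 1.787.
⟨E⟩ = Σ Eᵢ e^(−Eᵢ/kT) / Z = (0·1.000 + 113·0.4665 + 287·0.1441 + 333·0.1057 + 393·0.07051) / 1.787 = 88 meV.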